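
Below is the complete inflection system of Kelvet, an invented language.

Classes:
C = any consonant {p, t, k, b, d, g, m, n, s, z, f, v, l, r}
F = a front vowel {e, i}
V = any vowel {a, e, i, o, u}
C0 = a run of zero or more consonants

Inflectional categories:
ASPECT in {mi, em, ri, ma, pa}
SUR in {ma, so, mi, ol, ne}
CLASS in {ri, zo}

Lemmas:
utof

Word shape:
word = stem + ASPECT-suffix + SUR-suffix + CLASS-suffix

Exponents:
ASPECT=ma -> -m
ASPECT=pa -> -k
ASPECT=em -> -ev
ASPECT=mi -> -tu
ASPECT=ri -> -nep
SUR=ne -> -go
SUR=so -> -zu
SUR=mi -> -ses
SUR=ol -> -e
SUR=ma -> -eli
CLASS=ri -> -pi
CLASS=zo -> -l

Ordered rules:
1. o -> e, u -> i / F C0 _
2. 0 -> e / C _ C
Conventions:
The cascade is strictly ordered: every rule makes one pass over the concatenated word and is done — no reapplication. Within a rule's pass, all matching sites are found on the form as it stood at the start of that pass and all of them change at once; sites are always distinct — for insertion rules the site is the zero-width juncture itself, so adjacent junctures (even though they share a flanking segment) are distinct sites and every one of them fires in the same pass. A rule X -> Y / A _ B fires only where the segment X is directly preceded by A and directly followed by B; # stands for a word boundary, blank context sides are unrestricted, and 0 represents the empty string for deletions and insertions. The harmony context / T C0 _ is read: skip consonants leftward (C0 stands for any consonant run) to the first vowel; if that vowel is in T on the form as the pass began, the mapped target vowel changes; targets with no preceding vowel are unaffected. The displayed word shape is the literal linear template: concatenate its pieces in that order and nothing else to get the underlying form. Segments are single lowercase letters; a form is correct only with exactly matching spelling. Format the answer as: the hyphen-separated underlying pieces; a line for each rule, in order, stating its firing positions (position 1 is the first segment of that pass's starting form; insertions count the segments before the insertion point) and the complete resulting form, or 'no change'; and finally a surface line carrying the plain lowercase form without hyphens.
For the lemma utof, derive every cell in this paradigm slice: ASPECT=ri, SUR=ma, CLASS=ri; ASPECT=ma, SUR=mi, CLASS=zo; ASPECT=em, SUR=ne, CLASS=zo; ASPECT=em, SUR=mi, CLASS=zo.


cell ASPECT=ri, SUR=ma, CLASS=ri:
underlying: utof-nep-eli-pi
1. o -> e, u -> i / F C0 _: no change
2. 0 -> e / C _ C: inserts after position(s) 4: utofenepelipi
surface: utofenepelipi

cell ASPECT=ma, SUR=mi, CLASS=zo:
underlying: utof-m-ses-l
1. o -> e, u -> i / F C0 _: no change
2. 0 -> e / C _ C: inserts after position(s) 4, 5, 8: utofemesesel
surface: utofemesesel

cell ASPECT=em, SUR=ne, CLASS=zo:
underlying: utof-ev-go-l
1. o -> e, u -> i / F C0 _: fires at position(s) 8: utofevgel
2. 0 -> e / C _ C: inserts after position(s) 6: utofevegel
surface: utofevegel

cell ASPECT=em, SUR=mi, CLASS=zo:
underlying: utof-ev-ses-l
1. o -> e, u -> i / F C0 _: no change
2. 0 -> e / C _ C: inserts after position(s) 6, 9: utofevesesel
surface: utofevesesel


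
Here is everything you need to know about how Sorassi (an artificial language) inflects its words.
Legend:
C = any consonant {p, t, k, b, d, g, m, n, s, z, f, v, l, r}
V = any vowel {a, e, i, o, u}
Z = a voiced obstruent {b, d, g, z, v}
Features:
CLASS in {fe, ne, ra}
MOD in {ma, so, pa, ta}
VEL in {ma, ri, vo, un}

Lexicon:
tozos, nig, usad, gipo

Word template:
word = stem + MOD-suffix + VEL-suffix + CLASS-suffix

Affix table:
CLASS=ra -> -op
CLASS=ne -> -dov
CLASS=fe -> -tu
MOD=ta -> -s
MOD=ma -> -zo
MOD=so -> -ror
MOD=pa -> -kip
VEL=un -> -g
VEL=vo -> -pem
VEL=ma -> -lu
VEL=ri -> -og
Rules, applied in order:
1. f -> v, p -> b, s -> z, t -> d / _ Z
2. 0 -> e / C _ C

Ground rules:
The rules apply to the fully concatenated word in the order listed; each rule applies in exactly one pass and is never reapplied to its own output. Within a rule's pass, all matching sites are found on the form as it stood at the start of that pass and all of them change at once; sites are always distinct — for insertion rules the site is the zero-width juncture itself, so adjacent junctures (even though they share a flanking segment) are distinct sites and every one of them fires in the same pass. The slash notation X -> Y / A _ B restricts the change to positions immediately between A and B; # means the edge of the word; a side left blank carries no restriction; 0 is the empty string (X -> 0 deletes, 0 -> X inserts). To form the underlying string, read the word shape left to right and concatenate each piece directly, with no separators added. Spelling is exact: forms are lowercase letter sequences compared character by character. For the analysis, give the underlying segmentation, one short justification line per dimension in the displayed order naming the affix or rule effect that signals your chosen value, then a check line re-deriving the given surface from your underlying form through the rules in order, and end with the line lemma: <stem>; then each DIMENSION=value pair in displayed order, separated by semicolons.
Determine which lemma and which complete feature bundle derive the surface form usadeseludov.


underlying: usad-s-lu-dov
CLASS=ne - signalled by the affix -dov
MOD=ta - signalled by the affix -s
VEL=ma - signalled by the affix -lu
check: usadsludov -> usadsludov -> usadeseludov
lemma: usad; CLASS=ne; MOD=ta; VEL=ma


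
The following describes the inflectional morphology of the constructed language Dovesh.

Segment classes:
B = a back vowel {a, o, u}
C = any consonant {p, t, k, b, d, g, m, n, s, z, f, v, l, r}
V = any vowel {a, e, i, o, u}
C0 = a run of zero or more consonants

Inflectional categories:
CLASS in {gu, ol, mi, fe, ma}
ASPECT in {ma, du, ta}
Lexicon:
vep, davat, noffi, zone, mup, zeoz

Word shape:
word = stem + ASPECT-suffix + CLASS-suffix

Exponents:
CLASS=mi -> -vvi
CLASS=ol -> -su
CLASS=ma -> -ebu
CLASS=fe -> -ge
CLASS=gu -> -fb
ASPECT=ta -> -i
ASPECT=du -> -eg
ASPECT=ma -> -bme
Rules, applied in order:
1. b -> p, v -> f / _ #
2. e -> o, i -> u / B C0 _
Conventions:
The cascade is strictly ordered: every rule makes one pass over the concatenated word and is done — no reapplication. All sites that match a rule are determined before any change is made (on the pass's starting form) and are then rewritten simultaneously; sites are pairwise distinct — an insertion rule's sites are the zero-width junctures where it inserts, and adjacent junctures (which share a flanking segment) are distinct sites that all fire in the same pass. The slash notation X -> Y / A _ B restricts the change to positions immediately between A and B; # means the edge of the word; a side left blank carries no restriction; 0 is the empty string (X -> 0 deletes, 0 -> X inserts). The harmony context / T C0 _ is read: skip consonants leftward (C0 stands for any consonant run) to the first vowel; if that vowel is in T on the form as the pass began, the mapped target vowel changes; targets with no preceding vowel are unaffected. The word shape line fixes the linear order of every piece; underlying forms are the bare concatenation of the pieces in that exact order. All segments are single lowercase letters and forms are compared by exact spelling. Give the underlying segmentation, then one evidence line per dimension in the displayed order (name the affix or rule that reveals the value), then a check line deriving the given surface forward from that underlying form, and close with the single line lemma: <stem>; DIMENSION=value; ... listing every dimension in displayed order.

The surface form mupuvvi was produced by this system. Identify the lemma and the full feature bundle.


underlying: mup-i-vvi
CLASS=mi - signalled by the affix -vvi
ASPECT=ta - signalled by the affix -i
check: mupivvi -> mupivvi -> mupuvvi
lemma: mup; CLASS=mi; ASPECT=ta


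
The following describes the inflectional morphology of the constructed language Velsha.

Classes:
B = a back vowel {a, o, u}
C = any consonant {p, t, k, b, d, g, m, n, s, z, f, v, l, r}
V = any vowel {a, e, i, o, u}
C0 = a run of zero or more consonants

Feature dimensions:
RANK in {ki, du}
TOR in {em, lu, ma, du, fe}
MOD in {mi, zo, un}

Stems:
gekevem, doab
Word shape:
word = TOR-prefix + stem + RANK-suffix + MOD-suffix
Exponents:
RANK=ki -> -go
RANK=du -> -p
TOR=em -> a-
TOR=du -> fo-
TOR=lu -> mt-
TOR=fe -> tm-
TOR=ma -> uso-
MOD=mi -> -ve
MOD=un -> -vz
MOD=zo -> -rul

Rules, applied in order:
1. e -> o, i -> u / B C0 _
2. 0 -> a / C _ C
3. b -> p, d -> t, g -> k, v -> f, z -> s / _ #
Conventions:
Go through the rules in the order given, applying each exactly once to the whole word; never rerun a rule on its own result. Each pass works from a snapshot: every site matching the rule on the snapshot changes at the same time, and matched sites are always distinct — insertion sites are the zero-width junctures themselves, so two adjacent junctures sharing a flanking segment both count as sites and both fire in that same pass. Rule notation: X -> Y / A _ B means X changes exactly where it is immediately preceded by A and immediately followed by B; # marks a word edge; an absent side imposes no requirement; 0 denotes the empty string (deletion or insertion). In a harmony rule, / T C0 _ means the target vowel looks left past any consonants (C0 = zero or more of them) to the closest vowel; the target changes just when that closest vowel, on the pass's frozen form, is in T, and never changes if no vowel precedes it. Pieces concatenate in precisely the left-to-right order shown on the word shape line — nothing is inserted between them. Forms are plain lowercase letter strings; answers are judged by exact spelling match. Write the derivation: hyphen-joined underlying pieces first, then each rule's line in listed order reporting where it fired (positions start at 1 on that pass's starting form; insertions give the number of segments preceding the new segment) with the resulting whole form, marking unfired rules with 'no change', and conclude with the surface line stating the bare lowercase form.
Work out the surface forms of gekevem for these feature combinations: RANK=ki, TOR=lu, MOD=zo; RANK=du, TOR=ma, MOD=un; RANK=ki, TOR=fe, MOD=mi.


cell RANK=ki, TOR=lu, MOD=zo:
underlying: mt-gekevem-go-rul
1. e -> o, i -> u / B C0 _: no change
2. 0 -> a / C _ C: inserts after position(s) 1, 2, 9: matagekevemagorul
3. b -> p, d -> t, g -> k, v -> f, z -> s / _ #: no change
surface: matagekevemagorul

cell RANK=du, TOR=ma, MOD=un:
underlying: uso-gekevem-p-vz
1. e -> o, i -> u / B C0 _: fires at position(s) 5: usogokevempvz
2. 0 -> a / C _ C: inserts after position(s) 10, 11, 12: usogokevemapavaz
3. b -> p, d -> t, g -> k, v -> f, z -> s / _ #: fires at position(s) 16: usogokevemapavas
surface: usogokevemapavas

cell RANK=ki, TOR=fe, MOD=mi:
underlying: tm-gekevem-go-ve
1. e -> o, i -> u / B C0 _: fires at position(s) 13: tmgekevemgovo
2. 0 -> a / C _ C: inserts after position(s) 1, 2, 9: tamagekevemagovo
3. b -> p, d -> t, g -> k, v -> f, z -> s / _ #: no change
surface: tamagekevemagovo


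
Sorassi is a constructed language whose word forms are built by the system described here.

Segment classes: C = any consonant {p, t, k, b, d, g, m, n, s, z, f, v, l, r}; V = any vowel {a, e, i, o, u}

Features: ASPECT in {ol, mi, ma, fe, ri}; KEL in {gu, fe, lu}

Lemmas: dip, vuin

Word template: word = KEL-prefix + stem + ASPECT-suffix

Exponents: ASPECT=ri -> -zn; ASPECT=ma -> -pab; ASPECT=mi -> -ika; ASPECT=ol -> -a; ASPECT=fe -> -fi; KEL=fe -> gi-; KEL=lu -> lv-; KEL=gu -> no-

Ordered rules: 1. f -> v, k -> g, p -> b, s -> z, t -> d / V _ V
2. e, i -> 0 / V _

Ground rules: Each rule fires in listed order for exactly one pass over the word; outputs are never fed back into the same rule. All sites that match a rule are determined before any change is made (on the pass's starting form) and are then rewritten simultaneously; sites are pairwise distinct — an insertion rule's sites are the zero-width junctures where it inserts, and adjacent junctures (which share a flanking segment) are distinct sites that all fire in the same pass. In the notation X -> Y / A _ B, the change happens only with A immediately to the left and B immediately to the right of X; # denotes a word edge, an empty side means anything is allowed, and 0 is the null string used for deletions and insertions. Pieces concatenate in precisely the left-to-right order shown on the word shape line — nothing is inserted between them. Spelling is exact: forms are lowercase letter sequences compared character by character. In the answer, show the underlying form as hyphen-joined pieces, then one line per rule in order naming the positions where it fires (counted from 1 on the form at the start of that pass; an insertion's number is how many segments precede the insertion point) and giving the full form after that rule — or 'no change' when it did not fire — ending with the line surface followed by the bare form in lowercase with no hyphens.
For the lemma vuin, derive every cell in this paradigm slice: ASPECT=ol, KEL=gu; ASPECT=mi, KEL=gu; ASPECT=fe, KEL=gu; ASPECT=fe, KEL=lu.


cell ASPECT=ol, KEL=gu:
underlying: no-vuin-a
1. f -> v, k -> g, p -> b, s -> z, t -> d / V _ V: no change
2. e, i -> 0 / V _: fires at position(s) 5: novuna
surface: novuna

cell ASPECT=mi, KEL=gu:
underlying: no-vuin-ika
1. f -> v, k -> g, p -> b, s -> z, t -> d / V _ V: fires at position(s) 8: novuiniga
2. e, i -> 0 / V _: fires at position(s) 5: novuniga
surface: novuniga

cell ASPECT=fe, KEL=gu:
underlying: no-vuin-fi
1. f -> v, k -> g, p -> b, s -> z, t -> d / V _ V: no change
2. e, i -> 0 / V _: fires at position(s) 5: novunfi
surface: novunfi

cell ASPECT=fe, KEL=lu:
underlying: lv-vuin-fi
1. f -> v, k -> g, p -> b, s -> z, t -> d / V _ V: no change
2. e, i -> 0 / V _: fires at position(s) 5: lvvunfi
surface: lvvunfi


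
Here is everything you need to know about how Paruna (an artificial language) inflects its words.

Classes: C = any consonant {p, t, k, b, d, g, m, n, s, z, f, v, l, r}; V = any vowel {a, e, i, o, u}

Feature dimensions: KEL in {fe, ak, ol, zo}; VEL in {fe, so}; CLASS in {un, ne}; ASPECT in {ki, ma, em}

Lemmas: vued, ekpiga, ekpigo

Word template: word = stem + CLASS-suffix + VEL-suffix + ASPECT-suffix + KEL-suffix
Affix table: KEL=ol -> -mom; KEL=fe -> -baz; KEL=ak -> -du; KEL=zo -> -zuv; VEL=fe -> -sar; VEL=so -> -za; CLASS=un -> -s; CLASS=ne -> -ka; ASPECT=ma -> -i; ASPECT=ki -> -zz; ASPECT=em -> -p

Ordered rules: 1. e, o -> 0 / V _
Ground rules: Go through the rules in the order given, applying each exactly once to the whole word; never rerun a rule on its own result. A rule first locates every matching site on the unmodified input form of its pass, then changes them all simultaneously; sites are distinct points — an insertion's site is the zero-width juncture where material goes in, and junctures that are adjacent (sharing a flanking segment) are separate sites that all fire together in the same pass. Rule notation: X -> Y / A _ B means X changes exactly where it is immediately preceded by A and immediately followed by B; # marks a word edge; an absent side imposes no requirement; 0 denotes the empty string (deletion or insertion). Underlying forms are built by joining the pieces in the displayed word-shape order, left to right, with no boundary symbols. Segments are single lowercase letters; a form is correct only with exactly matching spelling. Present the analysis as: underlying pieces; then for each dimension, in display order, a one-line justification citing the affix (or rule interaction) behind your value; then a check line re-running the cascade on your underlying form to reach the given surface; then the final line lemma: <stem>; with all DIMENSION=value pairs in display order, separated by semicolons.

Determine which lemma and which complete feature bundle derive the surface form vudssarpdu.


underlying: vued-s-sar-p-du
KEL=ak - signalled by the affix -du
VEL=fe - signalled by the affix -sar
CLASS=un - signalled by the affix -s
ASPECT=em - signalled by the affix -p
check: vuedssarpdu -> vudssarpdu
lemma: vued; KEL=ak; VEL=fe; CLASS=un; ASPECT=em


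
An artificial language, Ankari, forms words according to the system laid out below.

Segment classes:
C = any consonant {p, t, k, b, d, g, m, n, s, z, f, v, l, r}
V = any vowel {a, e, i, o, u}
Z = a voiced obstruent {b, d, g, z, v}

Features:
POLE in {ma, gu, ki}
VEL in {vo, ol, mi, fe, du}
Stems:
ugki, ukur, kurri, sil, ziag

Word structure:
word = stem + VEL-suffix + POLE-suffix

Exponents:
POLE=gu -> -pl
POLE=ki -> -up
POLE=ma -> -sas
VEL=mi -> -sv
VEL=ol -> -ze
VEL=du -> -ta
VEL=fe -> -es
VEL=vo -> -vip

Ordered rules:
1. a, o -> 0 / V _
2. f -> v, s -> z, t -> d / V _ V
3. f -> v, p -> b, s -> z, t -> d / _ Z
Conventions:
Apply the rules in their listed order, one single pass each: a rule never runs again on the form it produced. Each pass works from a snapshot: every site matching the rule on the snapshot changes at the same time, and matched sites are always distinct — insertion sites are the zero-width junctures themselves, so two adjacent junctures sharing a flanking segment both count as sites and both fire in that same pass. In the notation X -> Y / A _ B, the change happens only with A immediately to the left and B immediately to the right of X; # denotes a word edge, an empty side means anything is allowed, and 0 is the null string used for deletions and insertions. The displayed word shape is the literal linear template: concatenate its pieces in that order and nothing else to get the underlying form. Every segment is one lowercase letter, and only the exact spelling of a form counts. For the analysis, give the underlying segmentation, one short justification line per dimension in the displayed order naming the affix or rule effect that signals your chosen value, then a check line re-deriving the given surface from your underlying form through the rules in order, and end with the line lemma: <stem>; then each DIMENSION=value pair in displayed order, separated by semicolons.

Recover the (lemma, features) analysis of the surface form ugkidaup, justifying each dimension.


underlying: ugki-ta-up
POLE=ki - signalled by the affix -up
VEL=du - signalled by the affix -ta
check: ugkitaup -> ugkitaup -> ugkidaup -> ugkidaup
lemma: ugki; POLE=ki; VEL=du


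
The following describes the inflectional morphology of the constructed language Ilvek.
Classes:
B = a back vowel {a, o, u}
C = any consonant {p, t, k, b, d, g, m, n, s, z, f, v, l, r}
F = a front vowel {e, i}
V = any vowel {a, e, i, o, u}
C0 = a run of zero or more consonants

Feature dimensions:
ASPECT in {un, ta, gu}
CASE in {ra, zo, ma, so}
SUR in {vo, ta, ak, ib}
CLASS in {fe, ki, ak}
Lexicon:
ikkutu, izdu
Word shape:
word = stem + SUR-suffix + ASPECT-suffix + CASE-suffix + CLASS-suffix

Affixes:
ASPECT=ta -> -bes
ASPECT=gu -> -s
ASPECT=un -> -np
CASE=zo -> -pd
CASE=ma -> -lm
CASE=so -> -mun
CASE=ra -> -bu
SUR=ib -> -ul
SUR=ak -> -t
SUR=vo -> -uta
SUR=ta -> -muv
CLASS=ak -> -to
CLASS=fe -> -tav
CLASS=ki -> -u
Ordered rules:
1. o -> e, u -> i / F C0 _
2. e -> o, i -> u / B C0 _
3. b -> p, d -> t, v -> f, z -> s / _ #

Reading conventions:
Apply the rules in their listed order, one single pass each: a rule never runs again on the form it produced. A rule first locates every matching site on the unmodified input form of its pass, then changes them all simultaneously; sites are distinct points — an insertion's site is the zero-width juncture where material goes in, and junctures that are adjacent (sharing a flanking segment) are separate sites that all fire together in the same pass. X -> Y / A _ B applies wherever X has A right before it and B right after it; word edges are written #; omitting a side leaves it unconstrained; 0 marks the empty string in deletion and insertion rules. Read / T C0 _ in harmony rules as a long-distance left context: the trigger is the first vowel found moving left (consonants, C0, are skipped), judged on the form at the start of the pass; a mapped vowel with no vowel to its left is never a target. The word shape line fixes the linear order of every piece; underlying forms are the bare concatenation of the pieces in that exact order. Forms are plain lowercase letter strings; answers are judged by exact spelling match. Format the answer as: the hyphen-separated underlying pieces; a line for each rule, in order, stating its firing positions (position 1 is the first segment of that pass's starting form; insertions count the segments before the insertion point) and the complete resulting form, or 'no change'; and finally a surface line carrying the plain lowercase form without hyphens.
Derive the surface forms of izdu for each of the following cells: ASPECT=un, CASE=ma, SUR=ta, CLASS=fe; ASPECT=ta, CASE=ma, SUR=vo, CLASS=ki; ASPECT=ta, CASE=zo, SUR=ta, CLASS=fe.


cell ASPECT=un, CASE=ma, SUR=ta, CLASS=fe:
underlying: izdu-muv-np-lm-tav
1. o -> e, u -> i / F C0 _: fires at position(s) 4: izdimuvnplmtav
2. e -> o, i -> u / B C0 _: no change
3. b -> p, d -> t, v -> f, z -> s / _ #: fires at position(s) 14: izdimuvnplmtaf
surface: izdimuvnplmtaf

cell ASPECT=ta, CASE=ma, SUR=vo, CLASS=ki:
underlying: izdu-uta-bes-lm-u
1. o -> e, u -> i / F C0 _: fires at position(s) 4, 13: izdiutabeslmi
2. e -> o, i -> u / B C0 _: fires at position(s) 9: izdiutaboslmi
3. b -> p, d -> t, v -> f, z -> s / _ #: no change
surface: izdiutaboslmi

cell ASPECT=ta, CASE=zo, SUR=ta, CLASS=fe:
underlying: izdu-muv-bes-pd-tav
1. o -> e, u -> i / F C0 _: fires at position(s) 4: izdimuvbespdtav
2. e -> o, i -> u / B C0 _: fires at position(s) 9: izdimuvbospdtav
3. b -> p, d -> t, v -> f, z -> s / _ #: fires at position(s) 15: izdimuvbospdtaf
surface: izdimuvbospdtaf


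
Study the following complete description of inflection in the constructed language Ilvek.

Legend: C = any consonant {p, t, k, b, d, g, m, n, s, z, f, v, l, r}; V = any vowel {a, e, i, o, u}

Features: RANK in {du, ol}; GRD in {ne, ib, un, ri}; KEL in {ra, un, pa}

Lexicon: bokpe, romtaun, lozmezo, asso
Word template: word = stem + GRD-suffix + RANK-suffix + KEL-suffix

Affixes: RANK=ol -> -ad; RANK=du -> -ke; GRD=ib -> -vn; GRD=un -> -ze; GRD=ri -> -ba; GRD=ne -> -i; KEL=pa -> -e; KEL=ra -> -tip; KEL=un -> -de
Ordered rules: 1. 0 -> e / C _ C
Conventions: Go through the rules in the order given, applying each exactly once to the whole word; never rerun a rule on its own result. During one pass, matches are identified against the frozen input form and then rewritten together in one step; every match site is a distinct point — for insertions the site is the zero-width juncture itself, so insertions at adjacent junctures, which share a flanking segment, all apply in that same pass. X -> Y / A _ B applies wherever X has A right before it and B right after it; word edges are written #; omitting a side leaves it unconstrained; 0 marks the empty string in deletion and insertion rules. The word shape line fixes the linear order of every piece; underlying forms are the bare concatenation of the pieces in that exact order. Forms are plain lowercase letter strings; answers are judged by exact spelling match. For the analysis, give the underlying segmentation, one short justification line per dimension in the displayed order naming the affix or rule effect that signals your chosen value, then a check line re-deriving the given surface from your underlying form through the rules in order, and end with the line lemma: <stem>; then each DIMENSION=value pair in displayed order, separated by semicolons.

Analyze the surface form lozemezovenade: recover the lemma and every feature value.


underlying: lozmezo-vn-ad-e
RANK=ol - signalled by the affix -ad
GRD=ib - signalled by the affix -vn
KEL=pa - signalled by the affix -e
check: lozmezovnade -> lozemezovenade
lemma: lozmezo; RANK=ol; GRD=ib; KEL=pa


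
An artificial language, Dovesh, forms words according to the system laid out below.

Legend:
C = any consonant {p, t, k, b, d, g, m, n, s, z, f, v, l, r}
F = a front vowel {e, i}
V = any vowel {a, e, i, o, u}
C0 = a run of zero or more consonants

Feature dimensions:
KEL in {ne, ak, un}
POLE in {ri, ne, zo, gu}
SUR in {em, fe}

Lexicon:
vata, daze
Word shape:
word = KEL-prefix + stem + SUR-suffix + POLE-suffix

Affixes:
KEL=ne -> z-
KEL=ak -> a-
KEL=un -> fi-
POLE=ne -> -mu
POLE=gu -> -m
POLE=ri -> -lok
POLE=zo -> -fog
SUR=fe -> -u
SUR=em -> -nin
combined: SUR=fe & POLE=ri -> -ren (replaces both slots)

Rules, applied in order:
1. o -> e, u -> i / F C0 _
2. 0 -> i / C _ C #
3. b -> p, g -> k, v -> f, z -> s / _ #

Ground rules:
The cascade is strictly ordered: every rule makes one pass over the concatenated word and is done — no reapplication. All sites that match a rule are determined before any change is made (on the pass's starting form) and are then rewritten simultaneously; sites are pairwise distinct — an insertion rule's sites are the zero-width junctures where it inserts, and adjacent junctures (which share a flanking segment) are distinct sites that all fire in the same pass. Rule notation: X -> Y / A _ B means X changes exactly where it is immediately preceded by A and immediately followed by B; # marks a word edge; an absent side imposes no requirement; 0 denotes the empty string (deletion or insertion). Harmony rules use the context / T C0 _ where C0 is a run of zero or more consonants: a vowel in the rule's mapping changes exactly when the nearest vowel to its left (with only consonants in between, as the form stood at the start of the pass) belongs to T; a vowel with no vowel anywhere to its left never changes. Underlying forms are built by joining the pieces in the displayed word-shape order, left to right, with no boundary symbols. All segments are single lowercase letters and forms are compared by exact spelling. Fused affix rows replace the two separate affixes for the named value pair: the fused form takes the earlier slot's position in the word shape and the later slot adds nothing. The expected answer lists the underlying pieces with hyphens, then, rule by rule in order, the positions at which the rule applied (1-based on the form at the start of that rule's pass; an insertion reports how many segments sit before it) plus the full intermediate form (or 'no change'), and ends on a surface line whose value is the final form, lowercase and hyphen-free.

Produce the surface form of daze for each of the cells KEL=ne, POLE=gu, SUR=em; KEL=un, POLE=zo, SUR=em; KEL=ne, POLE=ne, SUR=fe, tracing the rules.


cell KEL=ne, POLE=gu, SUR=em:
underlying: z-daze-nin-m
1. o -> e, u -> i / F C0 _: no change
2. 0 -> i / C _ C #: inserts after position(s) 8: zdazeninim
3. b -> p, g -> k, v -> f, z -> s / _ #: no change
surface: zdazeninim

cell KEL=un, POLE=zo, SUR=em:
underlying: fi-daze-nin-fog
1. o -> e, u -> i / F C0 _: fires at position(s) 11: fidazeninfeg
2. 0 -> i / C _ C #: no change
3. b -> p, g -> k, v -> f, z -> s / _ #: fires at position(s) 12: fidazeninfek
surface: fidazeninfek

cell KEL=ne, POLE=ne, SUR=fe:
underlying: z-daze-u-mu
1. o -> e, u -> i / F C0 _: fires at position(s) 6: zdazeimu
2. 0 -> i / C _ C #: no change
3. b -> p, g -> k, v -> f, z -> s / _ #: no change
surface: zdazeimu


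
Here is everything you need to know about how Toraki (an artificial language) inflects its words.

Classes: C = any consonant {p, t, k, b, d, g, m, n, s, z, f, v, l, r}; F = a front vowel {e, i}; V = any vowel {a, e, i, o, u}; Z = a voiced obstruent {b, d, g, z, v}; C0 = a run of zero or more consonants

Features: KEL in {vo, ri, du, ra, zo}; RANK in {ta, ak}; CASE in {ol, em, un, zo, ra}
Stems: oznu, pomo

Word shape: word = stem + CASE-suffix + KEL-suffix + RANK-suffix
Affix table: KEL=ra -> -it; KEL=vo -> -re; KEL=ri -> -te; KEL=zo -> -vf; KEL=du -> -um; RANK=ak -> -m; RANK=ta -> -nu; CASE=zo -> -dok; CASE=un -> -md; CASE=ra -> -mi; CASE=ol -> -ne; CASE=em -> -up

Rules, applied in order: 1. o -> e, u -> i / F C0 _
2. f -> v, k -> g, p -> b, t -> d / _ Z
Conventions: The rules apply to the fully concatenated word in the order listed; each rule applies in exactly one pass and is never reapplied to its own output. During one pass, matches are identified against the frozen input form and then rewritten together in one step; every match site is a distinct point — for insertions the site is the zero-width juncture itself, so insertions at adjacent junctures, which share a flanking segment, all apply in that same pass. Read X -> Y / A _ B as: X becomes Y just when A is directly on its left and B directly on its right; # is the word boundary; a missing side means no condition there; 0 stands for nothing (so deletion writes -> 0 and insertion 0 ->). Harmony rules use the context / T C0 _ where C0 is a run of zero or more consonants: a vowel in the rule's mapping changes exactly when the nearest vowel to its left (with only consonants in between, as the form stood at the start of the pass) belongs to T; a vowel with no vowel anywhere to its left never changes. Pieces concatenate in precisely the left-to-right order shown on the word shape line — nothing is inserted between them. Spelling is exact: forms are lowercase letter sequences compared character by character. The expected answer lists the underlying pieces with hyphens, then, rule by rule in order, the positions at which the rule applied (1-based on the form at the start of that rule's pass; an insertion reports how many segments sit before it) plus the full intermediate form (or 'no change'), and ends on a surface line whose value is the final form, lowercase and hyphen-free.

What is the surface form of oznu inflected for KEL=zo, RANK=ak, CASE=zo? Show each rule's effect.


underlying: oznu-dok-vf-m
1. o -> e, u -> i / F C0 _: no change
2. f -> v, k -> g, p -> b, t -> d / _ Z: fires at position(s) 7: oznudogvfm
surface: oznudogvfm


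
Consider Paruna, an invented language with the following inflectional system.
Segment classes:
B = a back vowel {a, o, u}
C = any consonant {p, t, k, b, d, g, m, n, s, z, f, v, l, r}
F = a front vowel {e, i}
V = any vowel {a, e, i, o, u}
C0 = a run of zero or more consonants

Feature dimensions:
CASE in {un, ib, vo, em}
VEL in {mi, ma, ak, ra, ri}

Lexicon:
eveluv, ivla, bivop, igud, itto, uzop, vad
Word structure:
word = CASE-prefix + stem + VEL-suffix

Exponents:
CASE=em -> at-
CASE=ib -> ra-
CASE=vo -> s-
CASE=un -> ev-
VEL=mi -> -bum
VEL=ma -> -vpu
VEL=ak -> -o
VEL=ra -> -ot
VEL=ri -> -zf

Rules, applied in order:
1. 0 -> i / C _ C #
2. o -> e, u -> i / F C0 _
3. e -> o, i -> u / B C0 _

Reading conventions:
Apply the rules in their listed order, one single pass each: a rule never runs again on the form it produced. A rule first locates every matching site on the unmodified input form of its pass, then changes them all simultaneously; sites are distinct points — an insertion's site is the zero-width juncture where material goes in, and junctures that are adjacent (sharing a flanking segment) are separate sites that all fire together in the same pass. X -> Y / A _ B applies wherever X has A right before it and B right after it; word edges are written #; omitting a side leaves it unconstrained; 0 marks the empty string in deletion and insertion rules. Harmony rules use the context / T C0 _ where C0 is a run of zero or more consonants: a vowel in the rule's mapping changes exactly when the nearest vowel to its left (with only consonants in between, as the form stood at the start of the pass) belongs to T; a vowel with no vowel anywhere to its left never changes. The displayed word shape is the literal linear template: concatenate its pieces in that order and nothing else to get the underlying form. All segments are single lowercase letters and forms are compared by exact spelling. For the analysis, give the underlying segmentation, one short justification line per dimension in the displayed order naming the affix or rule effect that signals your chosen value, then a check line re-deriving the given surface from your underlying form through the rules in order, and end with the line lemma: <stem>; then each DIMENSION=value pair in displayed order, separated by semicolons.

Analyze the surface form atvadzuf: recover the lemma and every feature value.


underlying: at-vad-zf
CASE=em - signalled by the affix at-
VEL=ri - signalled by the affix -zf
check: atvadzf -> atvadzif -> atvadzif -> atvadzuf
lemma: vad; CASE=em; VEL=ri


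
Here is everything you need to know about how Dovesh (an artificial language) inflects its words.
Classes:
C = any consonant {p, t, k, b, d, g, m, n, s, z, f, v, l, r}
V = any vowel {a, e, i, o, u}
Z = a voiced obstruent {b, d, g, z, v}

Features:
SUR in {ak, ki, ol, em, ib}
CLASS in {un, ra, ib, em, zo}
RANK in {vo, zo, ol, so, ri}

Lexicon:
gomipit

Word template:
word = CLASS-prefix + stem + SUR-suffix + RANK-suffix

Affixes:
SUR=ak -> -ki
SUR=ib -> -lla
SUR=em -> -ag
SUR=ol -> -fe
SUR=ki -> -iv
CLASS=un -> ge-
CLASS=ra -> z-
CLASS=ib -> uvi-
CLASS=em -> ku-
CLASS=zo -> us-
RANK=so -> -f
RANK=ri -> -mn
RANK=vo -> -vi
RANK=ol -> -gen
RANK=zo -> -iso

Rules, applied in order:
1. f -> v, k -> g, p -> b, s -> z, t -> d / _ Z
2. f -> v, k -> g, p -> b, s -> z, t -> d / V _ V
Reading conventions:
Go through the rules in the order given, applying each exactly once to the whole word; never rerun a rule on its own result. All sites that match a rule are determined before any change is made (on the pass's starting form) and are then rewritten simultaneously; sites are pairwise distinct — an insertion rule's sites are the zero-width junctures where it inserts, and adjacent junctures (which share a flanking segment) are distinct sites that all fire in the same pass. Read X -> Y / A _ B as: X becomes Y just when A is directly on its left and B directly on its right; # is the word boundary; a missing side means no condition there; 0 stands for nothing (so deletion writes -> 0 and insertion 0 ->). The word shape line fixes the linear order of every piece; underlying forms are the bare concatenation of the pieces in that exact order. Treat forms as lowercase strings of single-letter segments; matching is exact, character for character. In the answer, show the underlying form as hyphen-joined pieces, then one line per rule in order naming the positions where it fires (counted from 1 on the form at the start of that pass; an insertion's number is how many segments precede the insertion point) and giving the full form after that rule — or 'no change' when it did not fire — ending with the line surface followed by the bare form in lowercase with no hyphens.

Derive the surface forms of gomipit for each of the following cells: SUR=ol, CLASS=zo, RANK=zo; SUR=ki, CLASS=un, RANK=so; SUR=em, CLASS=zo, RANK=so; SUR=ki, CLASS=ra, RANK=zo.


cell SUR=ol, CLASS=zo, RANK=zo:
underlying: us-gomipit-fe-iso
1. f -> v, k -> g, p -> b, s -> z, t -> d / _ Z: fires at position(s) 2: uzgomipitfeiso
2. f -> v, k -> g, p -> b, s -> z, t -> d / V _ V: fires at position(s) 7, 13: uzgomibitfeizo
surface: uzgomibitfeizo

cell SUR=ki, CLASS=un, RANK=so:
underlying: ge-gomipit-iv-f
1. f -> v, k -> g, p -> b, s -> z, t -> d / _ Z: no change
2. f -> v, k -> g, p -> b, s -> z, t -> d / V _ V: fires at position(s) 7, 9: gegomibidivf
surface: gegomibidivf

cell SUR=em, CLASS=zo, RANK=so:
underlying: us-gomipit-ag-f
1. f -> v, k -> g, p -> b, s -> z, t -> d / _ Z: fires at position(s) 2: uzgomipitagf
2. f -> v, k -> g, p -> b, s -> z, t -> d / V _ V: fires at position(s) 7, 9: uzgomibidagf
surface: uzgomibidagf

cell SUR=ki, CLASS=ra, RANK=zo:
underlying: z-gomipit-iv-iso
1. f -> v, k -> g, p -> b, s -> z, t -> d / _ Z: no change
2. f -> v, k -> g, p -> b, s -> z, t -> d / V _ V: fires at position(s) 6, 8, 12: zgomibidivizo
surface: zgomibidivizo


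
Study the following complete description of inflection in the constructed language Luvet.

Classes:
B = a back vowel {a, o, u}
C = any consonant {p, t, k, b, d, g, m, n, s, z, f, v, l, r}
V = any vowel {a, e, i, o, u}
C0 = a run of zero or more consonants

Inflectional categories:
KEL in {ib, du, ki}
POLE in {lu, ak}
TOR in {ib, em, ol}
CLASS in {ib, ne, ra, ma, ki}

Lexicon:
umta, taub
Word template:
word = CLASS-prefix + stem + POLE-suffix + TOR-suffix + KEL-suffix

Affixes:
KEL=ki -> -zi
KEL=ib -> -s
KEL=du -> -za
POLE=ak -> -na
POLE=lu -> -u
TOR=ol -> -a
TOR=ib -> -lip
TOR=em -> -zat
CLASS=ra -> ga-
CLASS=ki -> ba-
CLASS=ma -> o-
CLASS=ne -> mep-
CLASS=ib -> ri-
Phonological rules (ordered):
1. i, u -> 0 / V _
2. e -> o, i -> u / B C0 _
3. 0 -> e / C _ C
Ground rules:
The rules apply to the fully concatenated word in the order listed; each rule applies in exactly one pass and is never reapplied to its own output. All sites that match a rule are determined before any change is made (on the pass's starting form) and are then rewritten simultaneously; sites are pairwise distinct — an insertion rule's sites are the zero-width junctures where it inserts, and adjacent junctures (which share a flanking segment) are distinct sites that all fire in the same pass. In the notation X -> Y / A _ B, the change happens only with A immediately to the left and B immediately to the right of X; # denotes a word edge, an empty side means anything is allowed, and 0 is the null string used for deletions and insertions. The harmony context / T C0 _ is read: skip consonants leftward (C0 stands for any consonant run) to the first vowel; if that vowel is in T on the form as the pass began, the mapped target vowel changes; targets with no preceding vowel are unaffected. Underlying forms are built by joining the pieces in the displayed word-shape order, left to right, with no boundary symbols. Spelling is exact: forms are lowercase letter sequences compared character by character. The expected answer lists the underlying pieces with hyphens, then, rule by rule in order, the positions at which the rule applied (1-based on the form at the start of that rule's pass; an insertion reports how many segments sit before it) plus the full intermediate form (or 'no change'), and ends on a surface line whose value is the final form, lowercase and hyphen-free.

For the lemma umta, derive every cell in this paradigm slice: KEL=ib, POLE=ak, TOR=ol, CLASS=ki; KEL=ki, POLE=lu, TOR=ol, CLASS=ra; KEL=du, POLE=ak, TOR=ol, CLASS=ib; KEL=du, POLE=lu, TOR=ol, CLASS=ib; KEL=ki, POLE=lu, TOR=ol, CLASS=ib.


cell KEL=ib, POLE=ak, TOR=ol, CLASS=ki:
underlying: ba-umta-na-a-s
1. i, u -> 0 / V _: fires at position(s) 3: bamtanaas
2. e -> o, i -> u / B C0 _: no change
3. 0 -> e / C _ C: inserts after position(s) 3: bametanaas
surface: bametanaas

cell KEL=ki, POLE=lu, TOR=ol, CLASS=ra:
underlying: ga-umta-u-a-zi
1. i, u -> 0 / V _: fires at position(s) 3, 7: gamtaazi
2. e -> o, i -> u / B C0 _: fires at position(s) 8: gamtaazu
3. 0 -> e / C _ C: inserts after position(s) 3: gametaazu
surface: gametaazu

cell KEL=du, POLE=ak, TOR=ol, CLASS=ib:
underlying: ri-umta-na-a-za
1. i, u -> 0 / V _: fires at position(s) 3: rimtanaaza
2. e -> o, i -> u / B C0 _: no change
3. 0 -> e / C _ C: inserts after position(s) 3: rimetanaaza
surface: rimetanaaza

cell KEL=du, POLE=lu, TOR=ol, CLASS=ib:
underlying: ri-umta-u-a-za
1. i, u -> 0 / V _: fires at position(s) 3, 7: rimtaaza
2. e -> o, i -> u / B C0 _: no change
3. 0 -> e / C _ C: inserts after position(s) 3: rimetaaza
surface: rimetaaza

cell KEL=ki, POLE=lu, TOR=ol, CLASS=ib:
underlying: ri-umta-u-a-zi
1. i, u -> 0 / V _: fires at position(s) 3, 7: rimtaazi
2. e -> o, i -> u / B C0 _: fires at position(s) 8: rimtaazu
3. 0 -> e / C _ C: inserts after position(s) 3: rimetaazu
surface: rimetaazu


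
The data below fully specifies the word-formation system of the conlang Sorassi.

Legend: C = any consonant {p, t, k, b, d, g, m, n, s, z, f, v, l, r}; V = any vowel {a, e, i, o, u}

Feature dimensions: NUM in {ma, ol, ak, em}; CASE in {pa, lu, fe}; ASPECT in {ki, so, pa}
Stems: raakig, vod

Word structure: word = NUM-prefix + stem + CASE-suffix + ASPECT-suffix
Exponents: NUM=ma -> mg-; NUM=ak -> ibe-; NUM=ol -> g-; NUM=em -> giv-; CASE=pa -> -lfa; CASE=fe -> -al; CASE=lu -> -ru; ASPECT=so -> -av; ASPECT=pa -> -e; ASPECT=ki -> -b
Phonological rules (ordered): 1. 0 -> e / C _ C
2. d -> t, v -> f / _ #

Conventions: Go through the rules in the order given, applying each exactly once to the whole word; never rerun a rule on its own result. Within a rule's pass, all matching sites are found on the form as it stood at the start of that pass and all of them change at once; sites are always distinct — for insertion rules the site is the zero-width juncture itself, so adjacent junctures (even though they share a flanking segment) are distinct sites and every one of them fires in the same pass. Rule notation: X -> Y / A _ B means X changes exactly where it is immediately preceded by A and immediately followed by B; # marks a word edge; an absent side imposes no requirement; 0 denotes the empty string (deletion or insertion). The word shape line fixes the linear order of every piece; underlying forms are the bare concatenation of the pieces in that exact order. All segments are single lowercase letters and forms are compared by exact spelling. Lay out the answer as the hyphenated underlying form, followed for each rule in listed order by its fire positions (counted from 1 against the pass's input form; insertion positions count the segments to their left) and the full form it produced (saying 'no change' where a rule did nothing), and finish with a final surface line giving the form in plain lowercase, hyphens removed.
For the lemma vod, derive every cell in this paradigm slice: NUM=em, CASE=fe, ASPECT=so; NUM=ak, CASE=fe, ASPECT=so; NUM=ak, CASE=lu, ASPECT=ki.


cell NUM=em, CASE=fe, ASPECT=so:
underlying: giv-vod-al-av
1. 0 -> e / C _ C: inserts after position(s) 3: givevodalav
2. d -> t, v -> f / _ #: fires at position(s) 11: givevodalaf
surface: givevodalaf

cell NUM=ak, CASE=fe, ASPECT=so:
underlying: ibe-vod-al-av
1. 0 -> e / C _ C: no change
2. d -> t, v -> f / _ #: fires at position(s) 10: ibevodalaf
surface: ibevodalaf

cell NUM=ak, CASE=lu, ASPECT=ki:
underlying: ibe-vod-ru-b
1. 0 -> e / C _ C: inserts after position(s) 6: ibevoderub
2. d -> t, v -> f / _ #: no change
surface: ibevoderub
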